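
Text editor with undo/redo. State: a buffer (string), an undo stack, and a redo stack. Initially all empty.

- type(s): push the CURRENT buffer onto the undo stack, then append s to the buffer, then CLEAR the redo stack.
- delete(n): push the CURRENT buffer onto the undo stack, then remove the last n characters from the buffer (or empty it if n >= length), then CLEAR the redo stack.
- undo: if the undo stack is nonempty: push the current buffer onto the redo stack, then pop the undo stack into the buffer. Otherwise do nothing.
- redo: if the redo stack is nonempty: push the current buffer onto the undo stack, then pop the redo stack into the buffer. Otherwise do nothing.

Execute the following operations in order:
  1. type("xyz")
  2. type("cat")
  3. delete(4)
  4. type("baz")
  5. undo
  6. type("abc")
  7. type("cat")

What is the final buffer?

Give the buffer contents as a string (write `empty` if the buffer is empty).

After op 1 (type): buf='xyz' undo_depth=1 redo_depth=0
After op 2 (type): buf='xyzcat' undo_depth=2 redo_depth=0
After op 3 (delete): buf='xy' undo_depth=3 redo_depth=0
After op 4 (type): buf='xybaz' undo_depth=4 redo_depth=0
After op 5 (undo): buf='xy' undo_depth=3 redo_depth=1
After op 6 (type): buf='xyabc' undo_depth=4 redo_depth=0
After op 7 (type): buf='xyabccat' undo_depth=5 redo_depth=0

Answer: xyabccat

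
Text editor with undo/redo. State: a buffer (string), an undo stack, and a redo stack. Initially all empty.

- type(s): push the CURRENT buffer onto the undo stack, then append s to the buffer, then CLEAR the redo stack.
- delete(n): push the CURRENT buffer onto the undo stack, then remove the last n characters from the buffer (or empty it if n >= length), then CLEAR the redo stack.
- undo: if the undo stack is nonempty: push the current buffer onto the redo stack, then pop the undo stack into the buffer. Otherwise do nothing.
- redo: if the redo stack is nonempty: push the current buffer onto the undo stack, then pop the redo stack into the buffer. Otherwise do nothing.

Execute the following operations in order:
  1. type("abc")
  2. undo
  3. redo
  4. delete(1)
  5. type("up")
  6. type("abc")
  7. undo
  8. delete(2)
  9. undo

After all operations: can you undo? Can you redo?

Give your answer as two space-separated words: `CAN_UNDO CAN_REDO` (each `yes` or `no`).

Answer: yes yes

Derivation:
After op 1 (type): buf='abc' undo_depth=1 redo_depth=0
After op 2 (undo): buf='(empty)' undo_depth=0 redo_depth=1
After op 3 (redo): buf='abc' undo_depth=1 redo_depth=0
After op 4 (delete): buf='ab' undo_depth=2 redo_depth=0
After op 5 (type): buf='abup' undo_depth=3 redo_depth=0
After op 6 (type): buf='abupabc' undo_depth=4 redo_depth=0
After op 7 (undo): buf='abup' undo_depth=3 redo_depth=1
After op 8 (delete): buf='ab' undo_depth=4 redo_depth=0
After op 9 (undo): buf='abup' undo_depth=3 redo_depth=1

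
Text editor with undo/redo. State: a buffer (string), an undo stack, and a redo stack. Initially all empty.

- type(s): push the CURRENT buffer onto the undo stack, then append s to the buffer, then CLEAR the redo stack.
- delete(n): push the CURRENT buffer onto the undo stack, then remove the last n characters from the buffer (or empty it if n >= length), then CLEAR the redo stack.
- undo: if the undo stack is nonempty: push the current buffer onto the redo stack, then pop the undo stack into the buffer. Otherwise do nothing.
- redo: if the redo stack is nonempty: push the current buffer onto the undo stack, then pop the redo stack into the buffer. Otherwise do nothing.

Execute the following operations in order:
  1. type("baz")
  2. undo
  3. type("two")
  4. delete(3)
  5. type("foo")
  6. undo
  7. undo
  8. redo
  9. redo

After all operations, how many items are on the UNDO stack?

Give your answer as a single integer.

Answer: 3

Derivation:
After op 1 (type): buf='baz' undo_depth=1 redo_depth=0
After op 2 (undo): buf='(empty)' undo_depth=0 redo_depth=1
After op 3 (type): buf='two' undo_depth=1 redo_depth=0
After op 4 (delete): buf='(empty)' undo_depth=2 redo_depth=0
After op 5 (type): buf='foo' undo_depth=3 redo_depth=0
After op 6 (undo): buf='(empty)' undo_depth=2 redo_depth=1
After op 7 (undo): buf='two' undo_depth=1 redo_depth=2
After op 8 (redo): buf='(empty)' undo_depth=2 redo_depth=1
After op 9 (redo): buf='foo' undo_depth=3 redo_depth=0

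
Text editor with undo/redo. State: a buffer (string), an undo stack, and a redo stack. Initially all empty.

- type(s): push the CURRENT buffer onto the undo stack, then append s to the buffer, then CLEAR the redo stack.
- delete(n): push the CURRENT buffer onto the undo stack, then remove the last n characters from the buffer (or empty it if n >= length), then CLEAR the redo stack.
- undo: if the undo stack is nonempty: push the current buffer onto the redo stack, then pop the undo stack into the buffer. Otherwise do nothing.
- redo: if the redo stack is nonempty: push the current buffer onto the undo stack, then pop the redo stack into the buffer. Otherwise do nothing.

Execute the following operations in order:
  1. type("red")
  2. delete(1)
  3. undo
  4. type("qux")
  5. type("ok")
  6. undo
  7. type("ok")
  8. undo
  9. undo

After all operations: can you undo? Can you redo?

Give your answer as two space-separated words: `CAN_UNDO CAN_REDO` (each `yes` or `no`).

Answer: yes yes

Derivation:
After op 1 (type): buf='red' undo_depth=1 redo_depth=0
After op 2 (delete): buf='re' undo_depth=2 redo_depth=0
After op 3 (undo): buf='red' undo_depth=1 redo_depth=1
After op 4 (type): buf='redqux' undo_depth=2 redo_depth=0
After op 5 (type): buf='redquxok' undo_depth=3 redo_depth=0
After op 6 (undo): buf='redqux' undo_depth=2 redo_depth=1
After op 7 (type): buf='redquxok' undo_depth=3 redo_depth=0
After op 8 (undo): buf='redqux' undo_depth=2 redo_depth=1
After op 9 (undo): buf='red' undo_depth=1 redo_depth=2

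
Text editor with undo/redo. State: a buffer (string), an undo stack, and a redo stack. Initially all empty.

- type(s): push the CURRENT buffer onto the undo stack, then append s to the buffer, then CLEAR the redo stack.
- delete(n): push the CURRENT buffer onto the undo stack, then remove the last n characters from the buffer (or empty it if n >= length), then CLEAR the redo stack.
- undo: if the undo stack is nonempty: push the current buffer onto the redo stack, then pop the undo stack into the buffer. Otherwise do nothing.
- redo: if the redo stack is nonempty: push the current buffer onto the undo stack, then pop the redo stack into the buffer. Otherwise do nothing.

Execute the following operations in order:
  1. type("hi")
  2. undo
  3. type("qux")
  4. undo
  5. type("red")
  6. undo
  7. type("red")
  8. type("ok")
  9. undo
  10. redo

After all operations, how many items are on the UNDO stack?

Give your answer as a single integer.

After op 1 (type): buf='hi' undo_depth=1 redo_depth=0
After op 2 (undo): buf='(empty)' undo_depth=0 redo_depth=1
After op 3 (type): buf='qux' undo_depth=1 redo_depth=0
After op 4 (undo): buf='(empty)' undo_depth=0 redo_depth=1
After op 5 (type): buf='red' undo_depth=1 redo_depth=0
After op 6 (undo): buf='(empty)' undo_depth=0 redo_depth=1
After op 7 (type): buf='red' undo_depth=1 redo_depth=0
After op 8 (type): buf='redok' undo_depth=2 redo_depth=0
After op 9 (undo): buf='red' undo_depth=1 redo_depth=1
After op 10 (redo): buf='redok' undo_depth=2 redo_depth=0

Answer: 2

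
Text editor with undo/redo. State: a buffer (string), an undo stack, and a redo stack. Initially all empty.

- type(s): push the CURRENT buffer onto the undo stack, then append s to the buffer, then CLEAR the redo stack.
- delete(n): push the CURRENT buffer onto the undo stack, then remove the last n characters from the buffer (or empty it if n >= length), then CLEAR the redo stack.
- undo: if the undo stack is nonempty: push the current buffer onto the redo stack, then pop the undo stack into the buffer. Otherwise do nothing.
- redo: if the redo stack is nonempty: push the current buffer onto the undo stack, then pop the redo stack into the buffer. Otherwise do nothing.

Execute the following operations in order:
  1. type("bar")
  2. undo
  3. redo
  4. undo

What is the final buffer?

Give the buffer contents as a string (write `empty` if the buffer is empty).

Answer: empty

Derivation:
After op 1 (type): buf='bar' undo_depth=1 redo_depth=0
After op 2 (undo): buf='(empty)' undo_depth=0 redo_depth=1
After op 3 (redo): buf='bar' undo_depth=1 redo_depth=0
After op 4 (undo): buf='(empty)' undo_depth=0 redo_depth=1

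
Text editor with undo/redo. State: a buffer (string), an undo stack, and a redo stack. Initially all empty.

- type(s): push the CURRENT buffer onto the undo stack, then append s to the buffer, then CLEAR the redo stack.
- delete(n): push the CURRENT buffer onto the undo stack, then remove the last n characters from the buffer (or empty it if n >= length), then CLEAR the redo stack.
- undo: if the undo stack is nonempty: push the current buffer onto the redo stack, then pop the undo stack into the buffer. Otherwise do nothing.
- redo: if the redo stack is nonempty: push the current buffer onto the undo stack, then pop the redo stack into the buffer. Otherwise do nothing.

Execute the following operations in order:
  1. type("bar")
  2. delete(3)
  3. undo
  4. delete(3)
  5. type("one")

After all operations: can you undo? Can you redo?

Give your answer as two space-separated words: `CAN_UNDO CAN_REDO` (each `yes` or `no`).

Answer: yes no

Derivation:
After op 1 (type): buf='bar' undo_depth=1 redo_depth=0
After op 2 (delete): buf='(empty)' undo_depth=2 redo_depth=0
After op 3 (undo): buf='bar' undo_depth=1 redo_depth=1
After op 4 (delete): buf='(empty)' undo_depth=2 redo_depth=0
After op 5 (type): buf='one' undo_depth=3 redo_depth=0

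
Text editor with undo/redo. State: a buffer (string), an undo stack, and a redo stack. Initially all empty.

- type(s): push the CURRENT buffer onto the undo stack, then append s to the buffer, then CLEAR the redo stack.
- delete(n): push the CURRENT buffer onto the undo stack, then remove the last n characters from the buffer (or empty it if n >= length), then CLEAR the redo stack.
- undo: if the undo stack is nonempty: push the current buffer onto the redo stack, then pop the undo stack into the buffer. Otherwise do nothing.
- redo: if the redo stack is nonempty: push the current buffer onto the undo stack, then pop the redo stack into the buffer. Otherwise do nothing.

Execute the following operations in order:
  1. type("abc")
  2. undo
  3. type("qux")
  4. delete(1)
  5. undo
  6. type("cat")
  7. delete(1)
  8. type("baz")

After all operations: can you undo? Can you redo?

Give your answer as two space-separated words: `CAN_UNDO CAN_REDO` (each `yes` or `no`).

After op 1 (type): buf='abc' undo_depth=1 redo_depth=0
After op 2 (undo): buf='(empty)' undo_depth=0 redo_depth=1
After op 3 (type): buf='qux' undo_depth=1 redo_depth=0
After op 4 (delete): buf='qu' undo_depth=2 redo_depth=0
After op 5 (undo): buf='qux' undo_depth=1 redo_depth=1
After op 6 (type): buf='quxcat' undo_depth=2 redo_depth=0
After op 7 (delete): buf='quxca' undo_depth=3 redo_depth=0
After op 8 (type): buf='quxcabaz' undo_depth=4 redo_depth=0

Answer: yes no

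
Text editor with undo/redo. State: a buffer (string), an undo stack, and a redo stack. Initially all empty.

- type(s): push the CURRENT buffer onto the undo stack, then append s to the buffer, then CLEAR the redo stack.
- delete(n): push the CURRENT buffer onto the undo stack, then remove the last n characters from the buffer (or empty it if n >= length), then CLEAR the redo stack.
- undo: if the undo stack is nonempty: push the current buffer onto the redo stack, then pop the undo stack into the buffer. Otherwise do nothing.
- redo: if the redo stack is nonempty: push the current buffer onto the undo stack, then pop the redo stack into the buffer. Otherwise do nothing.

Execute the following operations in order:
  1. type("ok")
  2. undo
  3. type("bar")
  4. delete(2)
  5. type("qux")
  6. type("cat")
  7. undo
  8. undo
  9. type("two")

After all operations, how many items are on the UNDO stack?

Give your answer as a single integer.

Answer: 3

Derivation:
After op 1 (type): buf='ok' undo_depth=1 redo_depth=0
After op 2 (undo): buf='(empty)' undo_depth=0 redo_depth=1
After op 3 (type): buf='bar' undo_depth=1 redo_depth=0
After op 4 (delete): buf='b' undo_depth=2 redo_depth=0
After op 5 (type): buf='bqux' undo_depth=3 redo_depth=0
After op 6 (type): buf='bquxcat' undo_depth=4 redo_depth=0
After op 7 (undo): buf='bqux' undo_depth=3 redo_depth=1
After op 8 (undo): buf='b' undo_depth=2 redo_depth=2
After op 9 (type): buf='btwo' undo_depth=3 redo_depth=0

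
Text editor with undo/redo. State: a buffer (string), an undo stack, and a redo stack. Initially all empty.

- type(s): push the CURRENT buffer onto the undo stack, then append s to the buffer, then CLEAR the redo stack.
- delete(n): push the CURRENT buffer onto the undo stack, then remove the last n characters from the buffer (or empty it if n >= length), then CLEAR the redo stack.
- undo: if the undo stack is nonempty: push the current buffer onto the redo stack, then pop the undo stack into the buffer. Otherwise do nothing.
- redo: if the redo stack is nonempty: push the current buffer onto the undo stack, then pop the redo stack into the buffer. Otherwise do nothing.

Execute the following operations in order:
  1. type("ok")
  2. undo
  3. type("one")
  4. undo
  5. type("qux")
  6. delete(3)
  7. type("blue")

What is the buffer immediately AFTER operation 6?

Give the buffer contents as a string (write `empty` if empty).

Answer: empty

Derivation:
After op 1 (type): buf='ok' undo_depth=1 redo_depth=0
After op 2 (undo): buf='(empty)' undo_depth=0 redo_depth=1
After op 3 (type): buf='one' undo_depth=1 redo_depth=0
After op 4 (undo): buf='(empty)' undo_depth=0 redo_depth=1
After op 5 (type): buf='qux' undo_depth=1 redo_depth=0
After op 6 (delete): buf='(empty)' undo_depth=2 redo_depth=0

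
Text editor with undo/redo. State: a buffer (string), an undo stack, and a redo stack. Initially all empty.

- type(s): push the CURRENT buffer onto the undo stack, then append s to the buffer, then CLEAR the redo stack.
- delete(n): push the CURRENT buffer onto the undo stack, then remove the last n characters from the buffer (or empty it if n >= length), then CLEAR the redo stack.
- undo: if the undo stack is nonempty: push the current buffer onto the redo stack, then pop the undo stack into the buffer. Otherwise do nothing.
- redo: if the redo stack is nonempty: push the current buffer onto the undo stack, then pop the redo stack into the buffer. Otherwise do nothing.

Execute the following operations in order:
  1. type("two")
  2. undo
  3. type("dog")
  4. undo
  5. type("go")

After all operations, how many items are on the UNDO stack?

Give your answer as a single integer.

Answer: 1

Derivation:
After op 1 (type): buf='two' undo_depth=1 redo_depth=0
After op 2 (undo): buf='(empty)' undo_depth=0 redo_depth=1
After op 3 (type): buf='dog' undo_depth=1 redo_depth=0
After op 4 (undo): buf='(empty)' undo_depth=0 redo_depth=1
After op 5 (type): buf='go' undo_depth=1 redo_depth=0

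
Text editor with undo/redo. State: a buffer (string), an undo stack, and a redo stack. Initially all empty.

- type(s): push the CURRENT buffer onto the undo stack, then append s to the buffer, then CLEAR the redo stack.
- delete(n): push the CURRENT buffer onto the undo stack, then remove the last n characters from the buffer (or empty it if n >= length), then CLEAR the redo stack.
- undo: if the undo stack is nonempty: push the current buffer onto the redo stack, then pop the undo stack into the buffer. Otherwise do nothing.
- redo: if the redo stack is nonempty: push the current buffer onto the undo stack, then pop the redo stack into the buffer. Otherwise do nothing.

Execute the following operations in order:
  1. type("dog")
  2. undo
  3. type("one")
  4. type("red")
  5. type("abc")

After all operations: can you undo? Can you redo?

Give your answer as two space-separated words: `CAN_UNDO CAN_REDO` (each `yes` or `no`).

After op 1 (type): buf='dog' undo_depth=1 redo_depth=0
After op 2 (undo): buf='(empty)' undo_depth=0 redo_depth=1
After op 3 (type): buf='one' undo_depth=1 redo_depth=0
After op 4 (type): buf='onered' undo_depth=2 redo_depth=0
After op 5 (type): buf='oneredabc' undo_depth=3 redo_depth=0

Answer: yes no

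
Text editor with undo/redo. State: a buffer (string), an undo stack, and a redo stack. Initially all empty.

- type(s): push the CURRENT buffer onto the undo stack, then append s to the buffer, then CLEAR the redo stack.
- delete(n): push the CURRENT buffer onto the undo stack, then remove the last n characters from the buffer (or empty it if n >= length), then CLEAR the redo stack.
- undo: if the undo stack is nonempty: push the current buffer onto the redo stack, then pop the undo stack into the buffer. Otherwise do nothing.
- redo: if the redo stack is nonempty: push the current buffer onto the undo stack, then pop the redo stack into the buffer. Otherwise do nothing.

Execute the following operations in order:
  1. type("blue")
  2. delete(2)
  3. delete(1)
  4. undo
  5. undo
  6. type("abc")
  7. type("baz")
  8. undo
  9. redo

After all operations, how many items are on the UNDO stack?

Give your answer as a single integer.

Answer: 3

Derivation:
After op 1 (type): buf='blue' undo_depth=1 redo_depth=0
After op 2 (delete): buf='bl' undo_depth=2 redo_depth=0
After op 3 (delete): buf='b' undo_depth=3 redo_depth=0
After op 4 (undo): buf='bl' undo_depth=2 redo_depth=1
After op 5 (undo): buf='blue' undo_depth=1 redo_depth=2
After op 6 (type): buf='blueabc' undo_depth=2 redo_depth=0
After op 7 (type): buf='blueabcbaz' undo_depth=3 redo_depth=0
After op 8 (undo): buf='blueabc' undo_depth=2 redo_depth=1
After op 9 (redo): buf='blueabcbaz' undo_depth=3 redo_depth=0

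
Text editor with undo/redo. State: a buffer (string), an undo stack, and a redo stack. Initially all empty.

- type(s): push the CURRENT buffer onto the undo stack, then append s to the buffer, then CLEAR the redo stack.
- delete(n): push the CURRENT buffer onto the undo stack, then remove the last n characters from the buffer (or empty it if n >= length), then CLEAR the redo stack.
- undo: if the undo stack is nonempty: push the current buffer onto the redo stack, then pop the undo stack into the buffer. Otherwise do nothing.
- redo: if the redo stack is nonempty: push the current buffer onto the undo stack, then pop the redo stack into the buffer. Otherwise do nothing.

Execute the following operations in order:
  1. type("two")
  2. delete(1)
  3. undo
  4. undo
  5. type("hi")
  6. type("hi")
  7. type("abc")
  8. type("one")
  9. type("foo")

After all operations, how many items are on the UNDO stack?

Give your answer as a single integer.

Answer: 5

Derivation:
After op 1 (type): buf='two' undo_depth=1 redo_depth=0
After op 2 (delete): buf='tw' undo_depth=2 redo_depth=0
After op 3 (undo): buf='two' undo_depth=1 redo_depth=1
After op 4 (undo): buf='(empty)' undo_depth=0 redo_depth=2
After op 5 (type): buf='hi' undo_depth=1 redo_depth=0
After op 6 (type): buf='hihi' undo_depth=2 redo_depth=0
After op 7 (type): buf='hihiabc' undo_depth=3 redo_depth=0
After op 8 (type): buf='hihiabcone' undo_depth=4 redo_depth=0
After op 9 (type): buf='hihiabconefoo' undo_depth=5 redo_depth=0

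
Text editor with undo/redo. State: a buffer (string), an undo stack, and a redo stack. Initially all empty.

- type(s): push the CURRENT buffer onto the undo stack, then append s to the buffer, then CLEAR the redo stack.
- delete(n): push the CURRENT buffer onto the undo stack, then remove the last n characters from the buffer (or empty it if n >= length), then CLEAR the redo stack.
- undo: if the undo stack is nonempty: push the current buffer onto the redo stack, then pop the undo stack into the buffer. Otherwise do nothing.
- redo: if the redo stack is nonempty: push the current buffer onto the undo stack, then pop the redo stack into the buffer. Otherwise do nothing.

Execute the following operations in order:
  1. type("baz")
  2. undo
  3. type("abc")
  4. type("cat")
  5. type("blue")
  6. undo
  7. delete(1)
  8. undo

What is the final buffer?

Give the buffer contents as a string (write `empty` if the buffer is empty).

Answer: abccat

Derivation:
After op 1 (type): buf='baz' undo_depth=1 redo_depth=0
After op 2 (undo): buf='(empty)' undo_depth=0 redo_depth=1
After op 3 (type): buf='abc' undo_depth=1 redo_depth=0
After op 4 (type): buf='abccat' undo_depth=2 redo_depth=0
After op 5 (type): buf='abccatblue' undo_depth=3 redo_depth=0
After op 6 (undo): buf='abccat' undo_depth=2 redo_depth=1
After op 7 (delete): buf='abcca' undo_depth=3 redo_depth=0
After op 8 (undo): buf='abccat' undo_depth=2 redo_depth=1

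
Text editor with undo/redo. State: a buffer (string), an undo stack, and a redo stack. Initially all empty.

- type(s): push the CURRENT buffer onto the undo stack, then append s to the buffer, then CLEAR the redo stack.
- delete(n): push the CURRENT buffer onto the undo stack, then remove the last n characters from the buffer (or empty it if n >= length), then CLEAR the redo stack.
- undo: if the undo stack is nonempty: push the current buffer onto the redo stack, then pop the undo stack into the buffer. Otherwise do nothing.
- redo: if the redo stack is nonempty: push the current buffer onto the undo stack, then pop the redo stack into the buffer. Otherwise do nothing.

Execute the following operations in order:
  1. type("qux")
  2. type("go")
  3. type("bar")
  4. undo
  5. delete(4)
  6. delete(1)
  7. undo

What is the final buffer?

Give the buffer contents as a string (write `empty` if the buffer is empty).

Answer: q

Derivation:
After op 1 (type): buf='qux' undo_depth=1 redo_depth=0
After op 2 (type): buf='quxgo' undo_depth=2 redo_depth=0
After op 3 (type): buf='quxgobar' undo_depth=3 redo_depth=0
After op 4 (undo): buf='quxgo' undo_depth=2 redo_depth=1
After op 5 (delete): buf='q' undo_depth=3 redo_depth=0
After op 6 (delete): buf='(empty)' undo_depth=4 redo_depth=0
After op 7 (undo): buf='q' undo_depth=3 redo_depth=1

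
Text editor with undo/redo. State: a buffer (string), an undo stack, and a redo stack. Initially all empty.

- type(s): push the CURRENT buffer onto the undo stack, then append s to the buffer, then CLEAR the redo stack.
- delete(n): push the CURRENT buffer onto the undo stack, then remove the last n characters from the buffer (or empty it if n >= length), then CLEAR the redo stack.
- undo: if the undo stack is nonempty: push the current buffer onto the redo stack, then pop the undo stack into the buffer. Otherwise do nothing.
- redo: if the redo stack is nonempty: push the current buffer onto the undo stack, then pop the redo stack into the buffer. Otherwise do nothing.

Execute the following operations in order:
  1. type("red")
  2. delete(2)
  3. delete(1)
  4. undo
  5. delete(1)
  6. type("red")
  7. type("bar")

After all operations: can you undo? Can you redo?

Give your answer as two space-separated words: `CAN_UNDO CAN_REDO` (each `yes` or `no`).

Answer: yes no

Derivation:
After op 1 (type): buf='red' undo_depth=1 redo_depth=0
After op 2 (delete): buf='r' undo_depth=2 redo_depth=0
After op 3 (delete): buf='(empty)' undo_depth=3 redo_depth=0
After op 4 (undo): buf='r' undo_depth=2 redo_depth=1
After op 5 (delete): buf='(empty)' undo_depth=3 redo_depth=0
After op 6 (type): buf='red' undo_depth=4 redo_depth=0
After op 7 (type): buf='redbar' undo_depth=5 redo_depth=0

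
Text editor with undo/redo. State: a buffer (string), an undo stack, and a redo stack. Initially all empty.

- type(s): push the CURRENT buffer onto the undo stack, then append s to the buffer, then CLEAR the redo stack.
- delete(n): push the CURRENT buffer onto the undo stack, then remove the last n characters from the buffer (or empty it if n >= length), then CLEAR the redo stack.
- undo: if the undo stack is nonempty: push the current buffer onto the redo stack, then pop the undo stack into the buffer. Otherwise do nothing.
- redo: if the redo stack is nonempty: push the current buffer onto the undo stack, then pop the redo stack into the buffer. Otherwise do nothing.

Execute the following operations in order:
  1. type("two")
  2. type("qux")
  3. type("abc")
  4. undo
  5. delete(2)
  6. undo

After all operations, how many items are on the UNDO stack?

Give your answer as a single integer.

Answer: 2

Derivation:
After op 1 (type): buf='two' undo_depth=1 redo_depth=0
After op 2 (type): buf='twoqux' undo_depth=2 redo_depth=0
After op 3 (type): buf='twoquxabc' undo_depth=3 redo_depth=0
After op 4 (undo): buf='twoqux' undo_depth=2 redo_depth=1
After op 5 (delete): buf='twoq' undo_depth=3 redo_depth=0
After op 6 (undo): buf='twoqux' undo_depth=2 redo_depth=1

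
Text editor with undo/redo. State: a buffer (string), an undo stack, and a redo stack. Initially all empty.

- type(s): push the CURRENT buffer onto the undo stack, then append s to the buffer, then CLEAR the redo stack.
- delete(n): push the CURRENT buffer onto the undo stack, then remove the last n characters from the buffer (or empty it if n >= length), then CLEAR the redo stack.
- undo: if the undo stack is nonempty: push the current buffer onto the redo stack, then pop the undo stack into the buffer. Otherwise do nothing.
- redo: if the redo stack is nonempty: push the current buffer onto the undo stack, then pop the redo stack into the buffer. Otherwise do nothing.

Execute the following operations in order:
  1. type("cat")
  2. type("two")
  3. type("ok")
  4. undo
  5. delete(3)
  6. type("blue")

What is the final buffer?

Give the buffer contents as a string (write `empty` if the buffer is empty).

Answer: catblue

Derivation:
After op 1 (type): buf='cat' undo_depth=1 redo_depth=0
After op 2 (type): buf='cattwo' undo_depth=2 redo_depth=0
After op 3 (type): buf='cattwook' undo_depth=3 redo_depth=0
After op 4 (undo): buf='cattwo' undo_depth=2 redo_depth=1
After op 5 (delete): buf='cat' undo_depth=3 redo_depth=0
After op 6 (type): buf='catblue' undo_depth=4 redo_depth=0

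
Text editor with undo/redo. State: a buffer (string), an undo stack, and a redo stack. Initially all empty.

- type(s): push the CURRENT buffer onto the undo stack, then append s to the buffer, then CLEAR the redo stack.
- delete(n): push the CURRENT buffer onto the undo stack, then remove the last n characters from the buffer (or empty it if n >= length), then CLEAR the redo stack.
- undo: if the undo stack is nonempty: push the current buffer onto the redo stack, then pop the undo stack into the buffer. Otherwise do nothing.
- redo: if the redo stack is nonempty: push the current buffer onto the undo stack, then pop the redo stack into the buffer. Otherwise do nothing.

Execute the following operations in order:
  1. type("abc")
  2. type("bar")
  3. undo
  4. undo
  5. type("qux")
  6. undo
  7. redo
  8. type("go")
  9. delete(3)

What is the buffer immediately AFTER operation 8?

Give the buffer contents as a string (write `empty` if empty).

Answer: quxgo

Derivation:
After op 1 (type): buf='abc' undo_depth=1 redo_depth=0
After op 2 (type): buf='abcbar' undo_depth=2 redo_depth=0
After op 3 (undo): buf='abc' undo_depth=1 redo_depth=1
After op 4 (undo): buf='(empty)' undo_depth=0 redo_depth=2
After op 5 (type): buf='qux' undo_depth=1 redo_depth=0
After op 6 (undo): buf='(empty)' undo_depth=0 redo_depth=1
After op 7 (redo): buf='qux' undo_depth=1 redo_depth=0
After op 8 (type): buf='quxgo' undo_depth=2 redo_depth=0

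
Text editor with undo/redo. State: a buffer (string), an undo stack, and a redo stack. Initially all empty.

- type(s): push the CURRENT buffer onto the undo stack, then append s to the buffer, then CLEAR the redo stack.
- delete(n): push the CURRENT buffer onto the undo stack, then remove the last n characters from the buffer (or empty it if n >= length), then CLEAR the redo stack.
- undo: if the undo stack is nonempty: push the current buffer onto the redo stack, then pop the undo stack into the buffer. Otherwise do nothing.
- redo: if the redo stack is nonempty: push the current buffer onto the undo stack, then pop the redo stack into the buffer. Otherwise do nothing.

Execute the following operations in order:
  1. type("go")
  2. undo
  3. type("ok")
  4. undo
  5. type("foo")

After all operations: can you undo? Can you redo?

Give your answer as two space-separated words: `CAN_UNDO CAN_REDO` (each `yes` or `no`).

After op 1 (type): buf='go' undo_depth=1 redo_depth=0
After op 2 (undo): buf='(empty)' undo_depth=0 redo_depth=1
After op 3 (type): buf='ok' undo_depth=1 redo_depth=0
After op 4 (undo): buf='(empty)' undo_depth=0 redo_depth=1
After op 5 (type): buf='foo' undo_depth=1 redo_depth=0

Answer: yes no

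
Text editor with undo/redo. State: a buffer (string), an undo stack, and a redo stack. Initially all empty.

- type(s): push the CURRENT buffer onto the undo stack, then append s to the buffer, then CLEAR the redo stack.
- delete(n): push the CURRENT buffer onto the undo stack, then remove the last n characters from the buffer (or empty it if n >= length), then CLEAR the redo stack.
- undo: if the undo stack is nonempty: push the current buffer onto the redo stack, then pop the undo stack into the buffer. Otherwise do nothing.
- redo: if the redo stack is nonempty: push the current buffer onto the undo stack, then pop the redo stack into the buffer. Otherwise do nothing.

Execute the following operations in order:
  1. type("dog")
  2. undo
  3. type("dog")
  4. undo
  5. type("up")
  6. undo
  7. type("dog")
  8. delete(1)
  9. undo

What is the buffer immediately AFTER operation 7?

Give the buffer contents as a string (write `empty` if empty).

Answer: dog

Derivation:
After op 1 (type): buf='dog' undo_depth=1 redo_depth=0
After op 2 (undo): buf='(empty)' undo_depth=0 redo_depth=1
After op 3 (type): buf='dog' undo_depth=1 redo_depth=0
After op 4 (undo): buf='(empty)' undo_depth=0 redo_depth=1
After op 5 (type): buf='up' undo_depth=1 redo_depth=0
After op 6 (undo): buf='(empty)' undo_depth=0 redo_depth=1
After op 7 (type): buf='dog' undo_depth=1 redo_depth=0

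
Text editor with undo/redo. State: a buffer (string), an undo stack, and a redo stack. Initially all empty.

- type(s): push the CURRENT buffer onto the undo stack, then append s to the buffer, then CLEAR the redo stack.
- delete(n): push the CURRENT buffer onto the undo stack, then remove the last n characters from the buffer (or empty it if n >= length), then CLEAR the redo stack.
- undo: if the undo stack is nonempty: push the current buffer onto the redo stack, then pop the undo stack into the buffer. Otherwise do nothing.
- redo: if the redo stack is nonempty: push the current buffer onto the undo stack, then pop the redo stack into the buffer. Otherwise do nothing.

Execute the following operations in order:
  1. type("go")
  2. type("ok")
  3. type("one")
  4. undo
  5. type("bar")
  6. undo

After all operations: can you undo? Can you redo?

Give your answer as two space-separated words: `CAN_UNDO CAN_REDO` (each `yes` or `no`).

Answer: yes yes

Derivation:
After op 1 (type): buf='go' undo_depth=1 redo_depth=0
After op 2 (type): buf='gook' undo_depth=2 redo_depth=0
After op 3 (type): buf='gookone' undo_depth=3 redo_depth=0
After op 4 (undo): buf='gook' undo_depth=2 redo_depth=1
After op 5 (type): buf='gookbar' undo_depth=3 redo_depth=0
After op 6 (undo): buf='gook' undo_depth=2 redo_depth=1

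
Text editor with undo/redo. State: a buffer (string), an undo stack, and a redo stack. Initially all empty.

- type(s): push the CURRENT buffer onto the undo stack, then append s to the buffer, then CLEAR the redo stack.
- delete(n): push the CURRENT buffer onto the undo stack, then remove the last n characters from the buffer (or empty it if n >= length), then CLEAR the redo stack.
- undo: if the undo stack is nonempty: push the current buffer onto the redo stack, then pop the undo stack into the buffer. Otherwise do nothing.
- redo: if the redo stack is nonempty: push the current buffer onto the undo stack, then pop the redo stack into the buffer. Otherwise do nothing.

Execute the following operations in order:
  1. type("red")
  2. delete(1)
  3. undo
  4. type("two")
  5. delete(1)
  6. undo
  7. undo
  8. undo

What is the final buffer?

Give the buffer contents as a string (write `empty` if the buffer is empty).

After op 1 (type): buf='red' undo_depth=1 redo_depth=0
After op 2 (delete): buf='re' undo_depth=2 redo_depth=0
After op 3 (undo): buf='red' undo_depth=1 redo_depth=1
After op 4 (type): buf='redtwo' undo_depth=2 redo_depth=0
After op 5 (delete): buf='redtw' undo_depth=3 redo_depth=0
After op 6 (undo): buf='redtwo' undo_depth=2 redo_depth=1
After op 7 (undo): buf='red' undo_depth=1 redo_depth=2
After op 8 (undo): buf='(empty)' undo_depth=0 redo_depth=3

Answer: empty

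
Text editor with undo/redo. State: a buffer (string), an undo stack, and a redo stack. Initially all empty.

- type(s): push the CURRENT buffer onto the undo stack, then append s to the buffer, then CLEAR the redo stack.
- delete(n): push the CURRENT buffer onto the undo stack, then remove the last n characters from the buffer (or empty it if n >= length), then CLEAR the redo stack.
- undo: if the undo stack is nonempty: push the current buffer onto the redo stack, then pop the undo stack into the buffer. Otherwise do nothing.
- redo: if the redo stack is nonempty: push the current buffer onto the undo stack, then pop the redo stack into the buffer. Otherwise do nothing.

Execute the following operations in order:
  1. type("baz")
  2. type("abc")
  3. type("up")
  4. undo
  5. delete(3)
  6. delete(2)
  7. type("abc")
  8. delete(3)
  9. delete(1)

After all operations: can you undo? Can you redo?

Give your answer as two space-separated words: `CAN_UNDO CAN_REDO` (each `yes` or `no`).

Answer: yes no

Derivation:
After op 1 (type): buf='baz' undo_depth=1 redo_depth=0
After op 2 (type): buf='bazabc' undo_depth=2 redo_depth=0
After op 3 (type): buf='bazabcup' undo_depth=3 redo_depth=0
After op 4 (undo): buf='bazabc' undo_depth=2 redo_depth=1
After op 5 (delete): buf='baz' undo_depth=3 redo_depth=0
After op 6 (delete): buf='b' undo_depth=4 redo_depth=0
After op 7 (type): buf='babc' undo_depth=5 redo_depth=0
After op 8 (delete): buf='b' undo_depth=6 redo_depth=0
After op 9 (delete): buf='(empty)' undo_depth=7 redo_depth=0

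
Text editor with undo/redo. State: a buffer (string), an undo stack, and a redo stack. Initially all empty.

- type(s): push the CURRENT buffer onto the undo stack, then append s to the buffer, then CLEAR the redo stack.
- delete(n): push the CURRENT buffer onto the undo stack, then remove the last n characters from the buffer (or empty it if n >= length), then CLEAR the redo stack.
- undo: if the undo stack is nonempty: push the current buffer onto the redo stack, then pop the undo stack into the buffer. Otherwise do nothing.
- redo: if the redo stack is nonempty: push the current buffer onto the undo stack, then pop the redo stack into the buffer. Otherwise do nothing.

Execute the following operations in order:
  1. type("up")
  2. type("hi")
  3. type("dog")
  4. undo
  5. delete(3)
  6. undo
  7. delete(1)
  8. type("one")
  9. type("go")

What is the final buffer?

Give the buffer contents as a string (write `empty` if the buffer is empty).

After op 1 (type): buf='up' undo_depth=1 redo_depth=0
After op 2 (type): buf='uphi' undo_depth=2 redo_depth=0
After op 3 (type): buf='uphidog' undo_depth=3 redo_depth=0
After op 4 (undo): buf='uphi' undo_depth=2 redo_depth=1
After op 5 (delete): buf='u' undo_depth=3 redo_depth=0
After op 6 (undo): buf='uphi' undo_depth=2 redo_depth=1
After op 7 (delete): buf='uph' undo_depth=3 redo_depth=0
After op 8 (type): buf='uphone' undo_depth=4 redo_depth=0
After op 9 (type): buf='uphonego' undo_depth=5 redo_depth=0

Answer: uphonego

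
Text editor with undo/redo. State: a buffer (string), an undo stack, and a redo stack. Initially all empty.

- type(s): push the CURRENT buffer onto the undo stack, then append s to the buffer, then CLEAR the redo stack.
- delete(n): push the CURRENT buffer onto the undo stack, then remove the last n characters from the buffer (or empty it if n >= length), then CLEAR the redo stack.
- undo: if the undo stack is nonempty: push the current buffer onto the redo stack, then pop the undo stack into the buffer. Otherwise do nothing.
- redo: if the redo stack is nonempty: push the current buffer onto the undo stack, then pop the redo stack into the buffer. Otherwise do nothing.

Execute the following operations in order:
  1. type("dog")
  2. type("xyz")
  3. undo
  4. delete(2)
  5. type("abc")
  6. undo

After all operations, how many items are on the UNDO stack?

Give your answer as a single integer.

After op 1 (type): buf='dog' undo_depth=1 redo_depth=0
After op 2 (type): buf='dogxyz' undo_depth=2 redo_depth=0
After op 3 (undo): buf='dog' undo_depth=1 redo_depth=1
After op 4 (delete): buf='d' undo_depth=2 redo_depth=0
After op 5 (type): buf='dabc' undo_depth=3 redo_depth=0
After op 6 (undo): buf='d' undo_depth=2 redo_depth=1

Answer: 2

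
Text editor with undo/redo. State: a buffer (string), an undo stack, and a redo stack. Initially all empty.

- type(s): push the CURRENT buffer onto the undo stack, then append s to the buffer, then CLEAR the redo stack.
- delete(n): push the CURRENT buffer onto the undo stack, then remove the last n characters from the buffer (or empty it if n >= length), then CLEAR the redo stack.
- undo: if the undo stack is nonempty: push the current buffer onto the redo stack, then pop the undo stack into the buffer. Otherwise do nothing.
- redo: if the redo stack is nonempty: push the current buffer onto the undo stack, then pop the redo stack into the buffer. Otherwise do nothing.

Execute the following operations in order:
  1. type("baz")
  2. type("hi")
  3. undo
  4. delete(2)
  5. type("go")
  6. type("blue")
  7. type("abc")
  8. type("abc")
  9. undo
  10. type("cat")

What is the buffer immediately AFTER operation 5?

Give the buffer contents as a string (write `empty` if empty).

After op 1 (type): buf='baz' undo_depth=1 redo_depth=0
After op 2 (type): buf='bazhi' undo_depth=2 redo_depth=0
After op 3 (undo): buf='baz' undo_depth=1 redo_depth=1
After op 4 (delete): buf='b' undo_depth=2 redo_depth=0
After op 5 (type): buf='bgo' undo_depth=3 redo_depth=0

Answer: bgo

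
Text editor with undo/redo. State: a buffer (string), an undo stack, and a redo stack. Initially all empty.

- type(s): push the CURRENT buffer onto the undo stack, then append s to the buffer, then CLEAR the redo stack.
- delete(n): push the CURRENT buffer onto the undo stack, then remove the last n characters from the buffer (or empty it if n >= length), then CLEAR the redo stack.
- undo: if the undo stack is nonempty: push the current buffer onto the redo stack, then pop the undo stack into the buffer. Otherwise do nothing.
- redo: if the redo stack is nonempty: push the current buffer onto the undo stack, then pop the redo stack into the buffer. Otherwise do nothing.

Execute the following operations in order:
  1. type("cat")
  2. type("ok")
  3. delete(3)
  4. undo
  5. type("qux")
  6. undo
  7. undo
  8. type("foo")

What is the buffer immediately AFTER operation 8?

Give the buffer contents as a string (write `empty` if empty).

Answer: catfoo

Derivation:
After op 1 (type): buf='cat' undo_depth=1 redo_depth=0
After op 2 (type): buf='catok' undo_depth=2 redo_depth=0
After op 3 (delete): buf='ca' undo_depth=3 redo_depth=0
After op 4 (undo): buf='catok' undo_depth=2 redo_depth=1
After op 5 (type): buf='catokqux' undo_depth=3 redo_depth=0
After op 6 (undo): buf='catok' undo_depth=2 redo_depth=1
After op 7 (undo): buf='cat' undo_depth=1 redo_depth=2
After op 8 (type): buf='catfoo' undo_depth=2 redo_depth=0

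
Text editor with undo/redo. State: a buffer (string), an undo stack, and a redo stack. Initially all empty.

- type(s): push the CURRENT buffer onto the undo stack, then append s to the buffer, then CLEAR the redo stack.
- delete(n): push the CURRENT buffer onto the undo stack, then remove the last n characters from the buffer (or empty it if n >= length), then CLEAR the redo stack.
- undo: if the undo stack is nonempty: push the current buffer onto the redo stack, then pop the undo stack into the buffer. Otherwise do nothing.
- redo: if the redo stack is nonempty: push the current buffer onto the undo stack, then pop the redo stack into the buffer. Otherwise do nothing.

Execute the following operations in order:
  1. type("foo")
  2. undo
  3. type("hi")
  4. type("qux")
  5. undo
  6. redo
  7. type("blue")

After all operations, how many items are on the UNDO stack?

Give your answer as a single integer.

Answer: 3

Derivation:
After op 1 (type): buf='foo' undo_depth=1 redo_depth=0
After op 2 (undo): buf='(empty)' undo_depth=0 redo_depth=1
After op 3 (type): buf='hi' undo_depth=1 redo_depth=0
After op 4 (type): buf='hiqux' undo_depth=2 redo_depth=0
After op 5 (undo): buf='hi' undo_depth=1 redo_depth=1
After op 6 (redo): buf='hiqux' undo_depth=2 redo_depth=0
After op 7 (type): buf='hiquxblue' undo_depth=3 redo_depth=0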